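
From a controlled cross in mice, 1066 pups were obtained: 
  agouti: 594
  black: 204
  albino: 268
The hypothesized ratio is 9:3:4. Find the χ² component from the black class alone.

0.085

Expected counts for N = 1066 under a 9:3:4 ratio (total parts = 16):
  agouti: 1066 × 9/16 = 599.625
  black: 1066 × 3/16 = 199.875
  albino: 1066 × 4/16 = 266.5
Contribution of black: (204 − 199.875)² / 199.875 = 0.0851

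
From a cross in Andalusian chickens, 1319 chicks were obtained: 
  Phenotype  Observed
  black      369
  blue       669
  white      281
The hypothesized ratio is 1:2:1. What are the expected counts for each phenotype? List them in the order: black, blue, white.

329.75, 659.5, 329.75

The 1:2:1 ratio has 4 parts, so with N = 1319 the expected counts are:
  black: 1319 × 1/4 = 329.75
  blue: 1319 × 2/4 = 659.5
  white: 1319 × 1/4 = 329.75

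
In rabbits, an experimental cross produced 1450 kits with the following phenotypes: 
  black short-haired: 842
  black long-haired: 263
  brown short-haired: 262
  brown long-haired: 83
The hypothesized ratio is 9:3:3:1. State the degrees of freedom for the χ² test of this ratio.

3

A goodness-of-fit test with 4 phenotype classes has df = 4 − 1 = 3.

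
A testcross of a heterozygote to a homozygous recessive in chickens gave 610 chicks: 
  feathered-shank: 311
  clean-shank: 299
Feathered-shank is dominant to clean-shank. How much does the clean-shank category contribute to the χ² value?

A testcross of a heterozygote (Aa × aa) gives a 1:1 phenotypic ratio.
Under the 1:1 hypothesis (Σ ratio = 2, N = 610):
  feathered-shank: 610 × 1/2 = 305
  clean-shank: 610 × 1/2 = 305
Contribution of clean-shank: (299 − 305)² / 305 = 0.1180

0.118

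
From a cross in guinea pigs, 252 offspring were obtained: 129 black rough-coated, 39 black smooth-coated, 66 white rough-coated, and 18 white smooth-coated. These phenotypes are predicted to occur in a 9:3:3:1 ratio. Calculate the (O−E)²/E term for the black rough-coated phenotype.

Total ratio parts = 16. Expected numbers out of 252:
  black rough-coated: 252 × 9/16 = 141.75
  black smooth-coated: 252 × 3/16 = 47.25
  white rough-coated: 252 × 3/16 = 47.25
  white smooth-coated: 252 × 1/16 = 15.75
Contribution of black rough-coated: (129 − 141.75)² / 141.75 = 1.1468

1.147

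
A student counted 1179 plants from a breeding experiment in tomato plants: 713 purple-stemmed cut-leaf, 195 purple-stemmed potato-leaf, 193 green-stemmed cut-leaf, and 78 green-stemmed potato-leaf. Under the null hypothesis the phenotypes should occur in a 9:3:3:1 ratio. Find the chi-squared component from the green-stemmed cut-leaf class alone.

Expected counts for N = 1179 under a 9:3:3:1 ratio (total parts = 16):
  purple-stemmed cut-leaf: 1179 × 9/16 = 663.1875
  purple-stemmed potato-leaf: 1179 × 3/16 = 221.0625
  green-stemmed cut-leaf: 1179 × 3/16 = 221.0625
  green-stemmed potato-leaf: 1179 × 1/16 = 73.6875
Contribution of green-stemmed cut-leaf: (193 − 221.0625)² / 221.0625 = 3.5624

3.562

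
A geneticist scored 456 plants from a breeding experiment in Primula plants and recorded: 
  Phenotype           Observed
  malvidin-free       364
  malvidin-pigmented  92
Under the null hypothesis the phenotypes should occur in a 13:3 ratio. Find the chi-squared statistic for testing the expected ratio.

Total ratio parts = 16. Expected numbers out of 456:
  malvidin-free: 456 × 13/16 = 370.5
  malvidin-pigmented: 456 × 3/16 = 85.5
χ² = Σ (O − E)² / E
  malvidin-free: (364 − 370.5)² / 370.5 = 0.1140
  malvidin-pigmented: (92 − 85.5)² / 85.5 = 0.4942
χ² = 0.1140 + 0.4942 = 0.6082 ≈ 0.608

0.608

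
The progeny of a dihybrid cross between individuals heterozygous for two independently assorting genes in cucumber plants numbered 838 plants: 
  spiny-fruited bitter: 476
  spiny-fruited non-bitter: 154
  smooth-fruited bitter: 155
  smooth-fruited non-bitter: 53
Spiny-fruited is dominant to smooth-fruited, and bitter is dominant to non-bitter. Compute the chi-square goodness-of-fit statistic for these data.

0.144

A dihybrid F₂ with independent assortment and complete dominance at both loci gives a 9:3:3:1 phenotypic ratio.
The 9:3:3:1 ratio has 16 parts, so with N = 838 the expected counts are:
  spiny-fruited bitter: 838 × 9/16 = 471.375
  spiny-fruited non-bitter: 838 × 3/16 = 157.125
  smooth-fruited bitter: 838 × 3/16 = 157.125
  smooth-fruited non-bitter: 838 × 1/16 = 52.375
χ² = Σ (O − E)² / E
  spiny-fruited bitter: (476 − 471.375)² / 471.375 = 0.0454
  spiny-fruited non-bitter: (154 − 157.125)² / 157.125 = 0.0622
  smooth-fruited bitter: (155 − 157.125)² / 157.125 = 0.0287
  smooth-fruited non-bitter: (53 − 52.375)² / 52.375 = 0.0075
χ² = 0.0454 + 0.0622 + 0.0287 + 0.0075 = 0.1438 ≈ 0.144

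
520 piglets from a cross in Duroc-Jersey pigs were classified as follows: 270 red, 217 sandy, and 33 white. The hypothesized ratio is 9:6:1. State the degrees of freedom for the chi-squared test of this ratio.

2

A goodness-of-fit test with 3 phenotype classes has df = 3 − 1 = 2.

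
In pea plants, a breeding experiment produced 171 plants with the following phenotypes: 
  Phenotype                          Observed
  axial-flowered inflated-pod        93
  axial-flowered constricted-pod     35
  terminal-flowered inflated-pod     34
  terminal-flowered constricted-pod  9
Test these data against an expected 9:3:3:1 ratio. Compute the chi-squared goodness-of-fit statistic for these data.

0.758

The 9:3:3:1 ratio has 16 parts, so with N = 171 the expected counts are:
  axial-flowered inflated-pod: 171 × 9/16 = 96.1875
  axial-flowered constricted-pod: 171 × 3/16 = 32.0625
  terminal-flowered inflated-pod: 171 × 3/16 = 32.0625
  terminal-flowered constricted-pod: 171 × 1/16 = 10.6875
χ² = Σ (O − E)² / E
  axial-flowered inflated-pod: (93 − 96.1875)² / 96.1875 = 0.1056
  axial-flowered constricted-pod: (35 − 32.0625)² / 32.0625 = 0.2691
  terminal-flowered inflated-pod: (34 − 32.0625)² / 32.0625 = 0.1171
  terminal-flowered constricted-pod: (9 − 10.6875)² / 10.6875 = 0.2664
χ² = 0.1056 + 0.2691 + 0.1171 + 0.2664 = 0.7582 ≈ 0.758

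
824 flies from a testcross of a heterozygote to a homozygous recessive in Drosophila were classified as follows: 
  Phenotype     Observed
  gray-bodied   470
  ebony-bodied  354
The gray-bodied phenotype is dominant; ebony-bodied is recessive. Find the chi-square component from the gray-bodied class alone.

8.165

A testcross of a heterozygote (Aa × aa) gives a 1:1 phenotypic ratio.
Under the 1:1 hypothesis (Σ ratio = 2, N = 824):
  gray-bodied: 824 × 1/2 = 412
  ebony-bodied: 824 × 1/2 = 412
Contribution of gray-bodied: (470 − 412)² / 412 = 8.1650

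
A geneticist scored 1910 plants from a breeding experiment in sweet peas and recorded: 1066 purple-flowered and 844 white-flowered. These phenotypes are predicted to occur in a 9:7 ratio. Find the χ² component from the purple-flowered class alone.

Expected counts for N = 1910 under a 9:7 ratio (total parts = 16):
  purple-flowered: 1910 × 9/16 = 1074.375
  white-flowered: 1910 × 7/16 = 835.625
Contribution of purple-flowered: (1066 − 1074.375)² / 1074.375 = 0.0653

0.065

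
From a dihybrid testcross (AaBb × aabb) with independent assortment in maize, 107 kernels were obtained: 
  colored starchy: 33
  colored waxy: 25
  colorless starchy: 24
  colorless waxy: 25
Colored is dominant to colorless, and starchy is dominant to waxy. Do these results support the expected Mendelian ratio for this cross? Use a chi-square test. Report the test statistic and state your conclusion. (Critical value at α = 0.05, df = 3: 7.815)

1.972; consistent

A dihybrid testcross with independent assortment gives a 1:1:1:1 ratio.
Under the 1:1:1:1 hypothesis (Σ ratio = 4, N = 107):
  colored starchy: 107 × 1/4 = 26.75
  colored waxy: 107 × 1/4 = 26.75
  colorless starchy: 107 × 1/4 = 26.75
  colorless waxy: 107 × 1/4 = 26.75
χ² = Σ (O − E)² / E
  colored starchy: (33 − 26.75)² / 26.75 = 1.4603
  colored waxy: (25 − 26.75)² / 26.75 = 0.1145
  colorless starchy: (24 − 26.75)² / 26.75 = 0.2827
  colorless waxy: (25 − 26.75)² / 26.75 = 0.1145
χ² = 1.4603 + 0.1145 + 0.2827 + 0.1145 = 1.972
Degrees of freedom = 4 − 1 = 3; critical value at α = 0.05 is 7.815.
Since 1.972 < 7.815, we fail to reject the null hypothesis — the data are consistent with the 1:1:1:1 ratio.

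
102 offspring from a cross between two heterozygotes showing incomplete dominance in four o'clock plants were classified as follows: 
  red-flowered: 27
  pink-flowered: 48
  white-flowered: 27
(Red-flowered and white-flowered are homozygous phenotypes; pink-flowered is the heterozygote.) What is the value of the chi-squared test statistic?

0.353

With incomplete dominance, a heterozygote × heterozygote cross gives a 1:2:1 phenotypic ratio.
Under the 1:2:1 hypothesis (Σ ratio = 4, N = 102):
  red-flowered: 102 × 1/4 = 25.5
  pink-flowered: 102 × 2/4 = 51
  white-flowered: 102 × 1/4 = 25.5
χ² = Σ (O − E)² / E
  red-flowered: (27 − 25.5)² / 25.5 = 0.0882
  pink-flowered: (48 − 51)² / 51 = 0.1765
  white-flowered: (27 − 25.5)² / 25.5 = 0.0882
χ² = 0.0882 + 0.1765 + 0.0882 = 0.3529 ≈ 0.353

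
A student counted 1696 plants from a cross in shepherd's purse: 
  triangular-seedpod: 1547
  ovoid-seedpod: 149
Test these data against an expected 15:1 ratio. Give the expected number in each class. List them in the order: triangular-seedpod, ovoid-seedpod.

Expected counts for N = 1696 under a 15:1 ratio (total parts = 16):
  triangular-seedpod: 1696 × 15/16 = 1590
  ovoid-seedpod: 1696 × 1/16 = 106

1590, 106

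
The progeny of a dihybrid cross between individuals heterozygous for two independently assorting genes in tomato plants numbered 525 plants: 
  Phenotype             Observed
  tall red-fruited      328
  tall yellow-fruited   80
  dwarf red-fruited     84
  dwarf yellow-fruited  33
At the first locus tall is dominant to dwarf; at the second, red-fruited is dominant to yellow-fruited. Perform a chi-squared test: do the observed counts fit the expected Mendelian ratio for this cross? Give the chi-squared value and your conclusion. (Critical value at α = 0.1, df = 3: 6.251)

9.190; not consistent

A dihybrid F₂ with independent assortment and complete dominance at both loci gives a 9:3:3:1 phenotypic ratio.
Under the 9:3:3:1 hypothesis (Σ ratio = 16, N = 525):
  tall red-fruited: 525 × 9/16 = 295.3125
  tall yellow-fruited: 525 × 3/16 = 98.4375
  dwarf red-fruited: 525 × 3/16 = 98.4375
  dwarf yellow-fruited: 525 × 1/16 = 32.8125
χ² = Σ (O − E)² / E
  tall red-fruited: (328 − 295.3125)² / 295.3125 = 3.6181
  tall yellow-fruited: (80 − 98.4375)² / 98.4375 = 3.4534
  dwarf red-fruited: (84 − 98.4375)² / 98.4375 = 2.1175
  dwarf yellow-fruited: (33 − 32.8125)² / 32.8125 = 0.0011
χ² = 3.6181 + 3.4534 + 2.1175 + 0.0011 = 9.1901 ≈ 9.190
Degrees of freedom = 4 − 1 = 3; critical value at α = 0.1 is 6.251.
Since 9.190 > 6.251, we reject the null hypothesis — the data do not fit the 9:3:3:1 ratio.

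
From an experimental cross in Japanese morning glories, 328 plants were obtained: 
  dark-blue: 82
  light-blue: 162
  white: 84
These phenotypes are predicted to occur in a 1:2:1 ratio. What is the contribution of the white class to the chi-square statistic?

0.049

Total ratio parts = 4. Expected numbers out of 328:
  dark-blue: 328 × 1/4 = 82
  light-blue: 328 × 2/4 = 164
  white: 328 × 1/4 = 82
Contribution of white: (84 − 82)² / 82 = 0.0488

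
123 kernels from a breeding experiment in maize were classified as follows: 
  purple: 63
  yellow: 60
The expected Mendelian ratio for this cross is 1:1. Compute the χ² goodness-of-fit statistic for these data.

Expected counts for N = 123 under a 1:1 ratio (total parts = 2):
  purple: 123 × 1/2 = 61.5
  yellow: 123 × 1/2 = 61.5
χ² = Σ (O − E)² / E
  purple: (63 − 61.5)² / 61.5 = 0.0366
  yellow: (60 − 61.5)² / 61.5 = 0.0366
χ² = 0.0366 + 0.0366 = 0.0732 ≈ 0.073

0.073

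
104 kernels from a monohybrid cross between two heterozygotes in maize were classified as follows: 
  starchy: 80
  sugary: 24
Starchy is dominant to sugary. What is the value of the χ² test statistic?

0.205

For a monohybrid cross between heterozygotes with complete dominance, the expected phenotypic ratio is 3:1.
Expected counts for N = 104 under a 3:1 ratio (total parts = 4):
  starchy: 104 × 3/4 = 78
  sugary: 104 × 1/4 = 26
χ² = Σ (O − E)² / E
  starchy: (80 − 78)² / 78 = 0.0513
  sugary: (24 − 26)² / 26 = 0.1538
χ² = 0.0513 + 0.1538 = 0.2051 ≈ 0.205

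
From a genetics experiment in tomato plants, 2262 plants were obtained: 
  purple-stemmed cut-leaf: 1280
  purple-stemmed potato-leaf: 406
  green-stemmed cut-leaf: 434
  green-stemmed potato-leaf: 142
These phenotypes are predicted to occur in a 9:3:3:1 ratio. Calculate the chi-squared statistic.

The 9:3:3:1 ratio has 16 parts, so with N = 2262 the expected counts are:
  purple-stemmed cut-leaf: 2262 × 9/16 = 1272.375
  purple-stemmed potato-leaf: 2262 × 3/16 = 424.125
  green-stemmed cut-leaf: 2262 × 3/16 = 424.125
  green-stemmed potato-leaf: 2262 × 1/16 = 141.375
χ² = Σ (O − E)² / E
  purple-stemmed cut-leaf: (1280 − 1272.375)² / 1272.375 = 0.0457
  purple-stemmed potato-leaf: (406 − 424.125)² / 424.125 = 0.7746
  green-stemmed cut-leaf: (434 − 424.125)² / 424.125 = 0.2299
  green-stemmed potato-leaf: (142 − 141.375)² / 141.375 = 0.0028
χ² = 0.0457 + 0.7746 + 0.2299 + 0.0028 = 1.053

1.053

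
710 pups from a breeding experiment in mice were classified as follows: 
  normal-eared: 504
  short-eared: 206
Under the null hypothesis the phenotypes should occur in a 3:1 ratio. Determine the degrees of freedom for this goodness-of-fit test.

1

A goodness-of-fit test with 2 phenotype classes has df = 2 − 1 = 1.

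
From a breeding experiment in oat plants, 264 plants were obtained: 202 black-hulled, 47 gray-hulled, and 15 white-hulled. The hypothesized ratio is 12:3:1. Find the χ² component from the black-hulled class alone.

Under the 12:3:1 hypothesis (Σ ratio = 16, N = 264):
  black-hulled: 264 × 12/16 = 198
  gray-hulled: 264 × 3/16 = 49.5
  white-hulled: 264 × 1/16 = 16.5
Contribution of black-hulled: (202 − 198)² / 198 = 0.0808

0.081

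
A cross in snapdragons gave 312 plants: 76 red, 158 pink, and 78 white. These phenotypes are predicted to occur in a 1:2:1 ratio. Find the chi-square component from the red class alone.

0.051

Total ratio parts = 4. Expected numbers out of 312:
  red: 312 × 1/4 = 78
  pink: 312 × 2/4 = 156
  white: 312 × 1/4 = 78
Contribution of red: (76 − 78)² / 78 = 0.0513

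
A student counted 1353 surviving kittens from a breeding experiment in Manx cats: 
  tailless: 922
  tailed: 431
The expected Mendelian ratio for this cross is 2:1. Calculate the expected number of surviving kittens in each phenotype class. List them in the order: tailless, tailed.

902, 451

The 2:1 ratio has 3 parts, so with N = 1353 the expected counts are:
  tailless: 1353 × 2/3 = 902
  tailed: 1353 × 1/3 = 451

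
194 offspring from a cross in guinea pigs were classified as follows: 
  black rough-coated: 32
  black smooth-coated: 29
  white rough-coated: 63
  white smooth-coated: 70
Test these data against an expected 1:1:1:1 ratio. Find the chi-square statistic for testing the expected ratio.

Under the 1:1:1:1 hypothesis (Σ ratio = 4, N = 194):
  black rough-coated: 194 × 1/4 = 48.5
  black smooth-coated: 194 × 1/4 = 48.5
  white rough-coated: 194 × 1/4 = 48.5
  white smooth-coated: 194 × 1/4 = 48.5
χ² = Σ (O − E)² / E
  black rough-coated: (32 − 48.5)² / 48.5 = 5.6134
  black smooth-coated: (29 − 48.5)² / 48.5 = 7.8402
  white rough-coated: (63 − 48.5)² / 48.5 = 4.3351
  white smooth-coated: (70 − 48.5)² / 48.5 = 9.5309
χ² = 5.6134 + 7.8402 + 4.3351 + 9.5309 = 27.3196 ≈ 27.320

27.320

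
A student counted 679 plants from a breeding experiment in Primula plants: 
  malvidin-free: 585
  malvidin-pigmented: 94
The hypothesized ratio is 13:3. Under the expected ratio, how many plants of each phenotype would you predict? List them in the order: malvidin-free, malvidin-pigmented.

Total ratio parts = 16. Expected numbers out of 679:
  malvidin-free: 679 × 13/16 = 551.6875
  malvidin-pigmented: 679 × 3/16 = 127.3125

551.6875, 127.3125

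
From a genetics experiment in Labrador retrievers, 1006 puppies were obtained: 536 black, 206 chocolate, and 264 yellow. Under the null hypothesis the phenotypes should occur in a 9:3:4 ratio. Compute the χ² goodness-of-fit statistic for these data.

3.799

Total ratio parts = 16. Expected numbers out of 1006:
  black: 1006 × 9/16 = 565.875
  chocolate: 1006 × 3/16 = 188.625
  yellow: 1006 × 4/16 = 251.5
χ² = Σ (O − E)² / E
  black: (536 − 565.875)² / 565.875 = 1.5772
  chocolate: (206 − 188.625)² / 188.625 = 1.6005
  yellow: (264 − 251.5)² / 251.5 = 0.6213
χ² = 1.5772 + 1.6005 + 0.6213 = 3.799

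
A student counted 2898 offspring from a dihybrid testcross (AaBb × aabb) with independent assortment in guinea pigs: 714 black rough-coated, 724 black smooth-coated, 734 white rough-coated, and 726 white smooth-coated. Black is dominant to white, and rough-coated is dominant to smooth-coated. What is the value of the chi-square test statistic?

A dihybrid testcross with independent assortment gives a 1:1:1:1 ratio.
Total ratio parts = 4. Expected numbers out of 2898:
  black rough-coated: 2898 × 1/4 = 724.5
  black smooth-coated: 2898 × 1/4 = 724.5
  white rough-coated: 2898 × 1/4 = 724.5
  white smooth-coated: 2898 × 1/4 = 724.5
χ² = Σ (O − E)² / E
  black rough-coated: (714 − 724.5)² / 724.5 = 0.1522
  black smooth-coated: (724 − 724.5)² / 724.5 = 0.0003
  white rough-coated: (734 − 724.5)² / 724.5 = 0.1246
  white smooth-coated: (726 − 724.5)² / 724.5 = 0.0031
χ² = 0.1522 + 0.0003 + 0.1246 + 0.0031 = 0.2802 ≈ 0.280

0.280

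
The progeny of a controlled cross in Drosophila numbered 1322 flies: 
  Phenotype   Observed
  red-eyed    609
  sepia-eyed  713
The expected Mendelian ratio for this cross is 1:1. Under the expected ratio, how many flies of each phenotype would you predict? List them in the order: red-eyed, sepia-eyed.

The 1:1 ratio has 2 parts, so with N = 1322 the expected counts are:
  red-eyed: 1322 × 1/2 = 661
  sepia-eyed: 1322 × 1/2 = 661

661, 661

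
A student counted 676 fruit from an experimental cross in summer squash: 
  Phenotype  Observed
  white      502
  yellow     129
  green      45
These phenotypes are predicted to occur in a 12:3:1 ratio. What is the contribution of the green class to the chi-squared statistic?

0.179

Total ratio parts = 16. Expected numbers out of 676:
  white: 676 × 12/16 = 507
  yellow: 676 × 3/16 = 126.75
  green: 676 × 1/16 = 42.25
Contribution of green: (45 − 42.25)² / 42.25 = 0.1790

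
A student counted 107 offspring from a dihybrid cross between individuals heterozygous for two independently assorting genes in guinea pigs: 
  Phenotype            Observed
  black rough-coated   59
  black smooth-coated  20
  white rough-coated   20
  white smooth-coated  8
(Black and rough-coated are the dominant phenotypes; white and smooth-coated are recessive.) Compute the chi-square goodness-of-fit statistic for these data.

0.281

A dihybrid F₂ with independent assortment and complete dominance at both loci gives a 9:3:3:1 phenotypic ratio.
Under the 9:3:3:1 hypothesis (Σ ratio = 16, N = 107):
  black rough-coated: 107 × 9/16 = 60.1875
  black smooth-coated: 107 × 3/16 = 20.0625
  white rough-coated: 107 × 3/16 = 20.0625
  white smooth-coated: 107 × 1/16 = 6.6875
χ² = Σ (O − E)² / E
  black rough-coated: (59 − 60.1875)² / 60.1875 = 0.0234
  black smooth-coated: (20 − 20.0625)² / 20.0625 = 0.0002
  white rough-coated: (20 − 20.0625)² / 20.0625 = 0.0002
  white smooth-coated: (8 − 6.6875)² / 6.6875 = 0.2576
χ² = 0.0234 + 0.0002 + 0.0002 + 0.2576 = 0.2814 ≈ 0.281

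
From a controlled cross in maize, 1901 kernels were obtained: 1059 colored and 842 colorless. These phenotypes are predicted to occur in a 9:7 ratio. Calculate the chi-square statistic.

0.227

Under the 9:7 hypothesis (Σ ratio = 16, N = 1901):
  colored: 1901 × 9/16 = 1069.3125
  colorless: 1901 × 7/16 = 831.6875
χ² = Σ (O − E)² / E
  colored: (1059 − 1069.3125)² / 1069.3125 = 0.0995
  colorless: (842 − 831.6875)² / 831.6875 = 0.1279
χ² = 0.0995 + 0.1279 = 0.2274 ≈ 0.227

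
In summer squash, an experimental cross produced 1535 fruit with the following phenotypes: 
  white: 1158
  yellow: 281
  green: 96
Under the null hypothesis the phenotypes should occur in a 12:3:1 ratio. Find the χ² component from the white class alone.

The 12:3:1 ratio has 16 parts, so with N = 1535 the expected counts are:
  white: 1535 × 12/16 = 1151.25
  yellow: 1535 × 3/16 = 287.8125
  green: 1535 × 1/16 = 95.9375
Contribution of white: (1158 − 1151.25)² / 1151.25 = 0.0396

0.040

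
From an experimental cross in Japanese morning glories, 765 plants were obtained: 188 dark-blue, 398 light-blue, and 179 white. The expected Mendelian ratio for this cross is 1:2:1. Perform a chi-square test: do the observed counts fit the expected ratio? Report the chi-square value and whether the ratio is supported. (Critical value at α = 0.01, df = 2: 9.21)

The 1:2:1 ratio has 4 parts, so with N = 765 the expected counts are:
  dark-blue: 765 × 1/4 = 191.25
  light-blue: 765 × 2/4 = 382.5
  white: 765 × 1/4 = 191.25
χ² = Σ (O − E)² / E
  dark-blue: (188 − 191.25)² / 191.25 = 0.0552
  light-blue: (398 − 382.5)² / 382.5 = 0.6281
  white: (179 − 191.25)² / 191.25 = 0.7846
χ² = 0.0552 + 0.6281 + 0.7846 = 1.4679 ≈ 1.468
Degrees of freedom = 3 − 1 = 2; critical value at α = 0.01 is 9.21.
Since 1.468 < 9.21, we fail to reject the null hypothesis — the data are consistent with the 1:2:1 ratio.

1.468; consistent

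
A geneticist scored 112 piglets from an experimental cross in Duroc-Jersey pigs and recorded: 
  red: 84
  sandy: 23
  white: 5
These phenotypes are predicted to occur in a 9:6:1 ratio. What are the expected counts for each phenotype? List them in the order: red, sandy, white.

63, 42, 7

Expected counts for N = 112 under a 9:6:1 ratio (total parts = 16):
  red: 112 × 9/16 = 63
  sandy: 112 × 6/16 = 42
  white: 112 × 1/16 = 7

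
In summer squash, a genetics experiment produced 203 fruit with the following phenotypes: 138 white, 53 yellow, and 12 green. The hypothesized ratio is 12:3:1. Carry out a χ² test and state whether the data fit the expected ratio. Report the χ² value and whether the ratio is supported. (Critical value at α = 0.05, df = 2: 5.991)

Total ratio parts = 16. Expected numbers out of 203:
  white: 203 × 12/16 = 152.25
  yellow: 203 × 3/16 = 38.0625
  green: 203 × 1/16 = 12.6875
χ² = Σ (O − E)² / E
  white: (138 − 152.25)² / 152.25 = 1.3337
  yellow: (53 − 38.0625)² / 38.0625 = 5.8622
  green: (12 − 12.6875)² / 12.6875 = 0.0373
χ² = 1.3337 + 5.8622 + 0.0373 = 7.2332 ≈ 7.233
Degrees of freedom = 3 − 1 = 2; critical value at α = 0.05 is 5.991.
Since 7.233 > 5.991, we reject the null hypothesis — the data do not fit the 12:3:1 ratio.

7.233; not consistent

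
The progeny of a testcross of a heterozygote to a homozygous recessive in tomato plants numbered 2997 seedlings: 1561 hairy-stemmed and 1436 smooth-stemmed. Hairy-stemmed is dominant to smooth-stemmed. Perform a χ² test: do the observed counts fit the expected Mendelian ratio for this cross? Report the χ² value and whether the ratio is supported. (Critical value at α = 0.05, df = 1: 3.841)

A testcross of a heterozygote (Aa × aa) gives a 1:1 phenotypic ratio.
Total ratio parts = 2. Expected numbers out of 2997:
  hairy-stemmed: 2997 × 1/2 = 1498.5
  smooth-stemmed: 2997 × 1/2 = 1498.5
χ² = Σ (O − E)² / E
  hairy-stemmed: (1561 − 1498.5)² / 1498.5 = 2.6068
  smooth-stemmed: (1436 − 1498.5)² / 1498.5 = 2.6068
χ² = 2.6068 + 2.6068 = 5.2136 ≈ 5.214
Degrees of freedom = 2 − 1 = 1; critical value at α = 0.05 is 3.841.
Since 5.214 > 3.841, we reject the null hypothesis — the data do not fit the 1:1 ratio.

5.214; not consistent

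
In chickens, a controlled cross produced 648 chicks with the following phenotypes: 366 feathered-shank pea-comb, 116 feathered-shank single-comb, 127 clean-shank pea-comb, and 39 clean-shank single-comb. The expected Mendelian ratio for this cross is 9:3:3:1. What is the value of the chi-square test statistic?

The 9:3:3:1 ratio has 16 parts, so with N = 648 the expected counts are:
  feathered-shank pea-comb: 648 × 9/16 = 364.5
  feathered-shank single-comb: 648 × 3/16 = 121.5
  clean-shank pea-comb: 648 × 3/16 = 121.5
  clean-shank single-comb: 648 × 1/16 = 40.5
χ² = Σ (O − E)² / E
  feathered-shank pea-comb: (366 − 364.5)² / 364.5 = 0.0062
  feathered-shank single-comb: (116 − 121.5)² / 121.5 = 0.2490
  clean-shank pea-comb: (127 − 121.5)² / 121.5 = 0.2490
  clean-shank single-comb: (39 − 40.5)² / 40.5 = 0.0556
χ² = 0.0062 + 0.2490 + 0.2490 + 0.0556 = 0.5598 ≈ 0.560

0.560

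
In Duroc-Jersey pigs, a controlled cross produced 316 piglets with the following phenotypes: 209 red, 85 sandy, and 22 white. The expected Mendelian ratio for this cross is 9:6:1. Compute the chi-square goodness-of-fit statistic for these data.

Expected counts for N = 316 under a 9:6:1 ratio (total parts = 16):
  red: 316 × 9/16 = 177.75
  sandy: 316 × 6/16 = 118.5
  white: 316 × 1/16 = 19.75
χ² = Σ (O − E)² / E
  red: (209 − 177.75)² / 177.75 = 5.4940
  sandy: (85 − 118.5)² / 118.5 = 9.4705
  white: (22 − 19.75)² / 19.75 = 0.2563
χ² = 5.4940 + 9.4705 + 0.2563 = 15.2208 ≈ 15.221

15.221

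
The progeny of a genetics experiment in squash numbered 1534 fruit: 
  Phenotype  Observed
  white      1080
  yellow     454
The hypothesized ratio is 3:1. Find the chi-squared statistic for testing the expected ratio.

The 3:1 ratio has 4 parts, so with N = 1534 the expected counts are:
  white: 1534 × 3/4 = 1150.5
  yellow: 1534 × 1/4 = 383.5
χ² = Σ (O − E)² / E
  white: (1080 − 1150.5)² / 1150.5 = 4.3201
  yellow: (454 − 383.5)² / 383.5 = 12.9602
χ² = 4.3201 + 12.9602 = 17.2803 ≈ 17.280

17.280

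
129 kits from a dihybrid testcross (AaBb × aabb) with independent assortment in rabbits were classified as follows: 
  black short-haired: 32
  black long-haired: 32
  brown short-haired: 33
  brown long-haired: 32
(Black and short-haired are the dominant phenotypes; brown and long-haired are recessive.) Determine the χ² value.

0.023

A dihybrid testcross with independent assortment gives a 1:1:1:1 ratio.
Expected counts for N = 129 under a 1:1:1:1 ratio (total parts = 4):
  black short-haired: 129 × 1/4 = 32.25
  black long-haired: 129 × 1/4 = 32.25
  brown short-haired: 129 × 1/4 = 32.25
  brown long-haired: 129 × 1/4 = 32.25
χ² = Σ (O − E)² / E
  black short-haired: (32 − 32.25)² / 32.25 = 0.0019
  black long-haired: (32 − 32.25)² / 32.25 = 0.0019
  brown short-haired: (33 − 32.25)² / 32.25 = 0.0174
  brown long-haired: (32 − 32.25)² / 32.25 = 0.0019
χ² = 0.0019 + 0.0019 + 0.0174 + 0.0019 = 0.0231 ≈ 0.023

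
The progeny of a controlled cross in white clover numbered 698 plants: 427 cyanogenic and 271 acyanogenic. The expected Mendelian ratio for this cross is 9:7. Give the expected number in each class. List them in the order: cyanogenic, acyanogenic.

392.625, 305.375

Expected counts for N = 698 under a 9:7 ratio (total parts = 16):
  cyanogenic: 698 × 9/16 = 392.625
  acyanogenic: 698 × 7/16 = 305.375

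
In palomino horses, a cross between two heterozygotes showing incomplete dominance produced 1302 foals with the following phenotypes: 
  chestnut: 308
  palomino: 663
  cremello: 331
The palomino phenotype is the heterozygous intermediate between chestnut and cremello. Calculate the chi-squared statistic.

With incomplete dominance, a heterozygote × heterozygote cross gives a 1:2:1 phenotypic ratio.
The 1:2:1 ratio has 4 parts, so with N = 1302 the expected counts are:
  chestnut: 1302 × 1/4 = 325.5
  palomino: 1302 × 2/4 = 651
  cremello: 1302 × 1/4 = 325.5
χ² = Σ (O − E)² / E
  chestnut: (308 − 325.5)² / 325.5 = 0.9409
  palomino: (663 − 651)² / 651 = 0.2212
  cremello: (331 − 325.5)² / 325.5 = 0.0929
χ² = 0.9409 + 0.2212 + 0.0929 = 1.255

1.255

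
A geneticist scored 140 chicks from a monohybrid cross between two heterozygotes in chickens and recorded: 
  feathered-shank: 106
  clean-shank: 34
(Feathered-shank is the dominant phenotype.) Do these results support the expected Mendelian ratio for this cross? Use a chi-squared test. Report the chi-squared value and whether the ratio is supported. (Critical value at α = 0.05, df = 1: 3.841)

0.038; consistent

For a monohybrid cross between heterozygotes with complete dominance, the expected phenotypic ratio is 3:1.
Expected counts for N = 140 under a 3:1 ratio (total parts = 4):
  feathered-shank: 140 × 3/4 = 105
  clean-shank: 140 × 1/4 = 35
χ² = Σ (O − E)² / E
  feathered-shank: (106 − 105)² / 105 = 0.0095
  clean-shank: (34 − 35)² / 35 = 0.0286
χ² = 0.0095 + 0.0286 = 0.0381 ≈ 0.038
Degrees of freedom = 2 − 1 = 1; critical value at α = 0.05 is 3.841.
Since 0.038 < 3.841, we fail to reject the null hypothesis — the data are consistent with the 3:1 ratio.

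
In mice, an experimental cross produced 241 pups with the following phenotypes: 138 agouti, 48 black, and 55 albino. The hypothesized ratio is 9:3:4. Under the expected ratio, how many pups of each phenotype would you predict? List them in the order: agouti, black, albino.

Expected counts for N = 241 under a 9:3:4 ratio (total parts = 16):
  agouti: 241 × 9/16 = 135.5625
  black: 241 × 3/16 = 45.1875
  albino: 241 × 4/16 = 60.25

135.5625, 45.1875, 60.25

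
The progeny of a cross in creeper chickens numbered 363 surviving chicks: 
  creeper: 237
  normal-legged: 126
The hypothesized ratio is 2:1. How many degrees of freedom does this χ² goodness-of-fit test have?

A goodness-of-fit test with 2 phenotype classes has df = 2 − 1 = 1.

1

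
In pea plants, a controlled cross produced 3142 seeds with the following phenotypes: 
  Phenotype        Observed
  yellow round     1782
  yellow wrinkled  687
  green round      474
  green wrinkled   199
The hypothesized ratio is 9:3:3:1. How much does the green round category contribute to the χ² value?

22.497

The 9:3:3:1 ratio has 16 parts, so with N = 3142 the expected counts are:
  yellow round: 3142 × 9/16 = 1767.375
  yellow wrinkled: 3142 × 3/16 = 589.125
  green round: 3142 × 3/16 = 589.125
  green wrinkled: 3142 × 1/16 = 196.375
Contribution of green round: (474 − 589.125)² / 589.125 = 22.4974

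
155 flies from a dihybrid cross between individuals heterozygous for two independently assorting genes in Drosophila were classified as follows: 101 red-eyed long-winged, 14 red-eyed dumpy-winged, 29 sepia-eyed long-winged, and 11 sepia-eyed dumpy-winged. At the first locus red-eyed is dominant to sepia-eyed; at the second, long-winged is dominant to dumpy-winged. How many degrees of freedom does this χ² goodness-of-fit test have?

3

A dihybrid F₂ with independent assortment and complete dominance at both loci gives a 9:3:3:1 phenotypic ratio.
A goodness-of-fit test with 4 phenotype classes has df = 4 − 1 = 3.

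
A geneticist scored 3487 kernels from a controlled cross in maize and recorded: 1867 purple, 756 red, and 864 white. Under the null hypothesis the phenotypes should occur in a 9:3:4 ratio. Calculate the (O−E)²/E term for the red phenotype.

15.971

Under the 9:3:4 hypothesis (Σ ratio = 16, N = 3487):
  purple: 3487 × 9/16 = 1961.4375
  red: 3487 × 3/16 = 653.8125
  white: 3487 × 4/16 = 871.75
Contribution of red: (756 − 653.8125)² / 653.8125 = 15.9714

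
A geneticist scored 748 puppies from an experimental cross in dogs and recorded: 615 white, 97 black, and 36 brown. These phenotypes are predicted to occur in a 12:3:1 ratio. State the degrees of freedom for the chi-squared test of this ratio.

A goodness-of-fit test with 3 phenotype classes has df = 3 − 1 = 2.

2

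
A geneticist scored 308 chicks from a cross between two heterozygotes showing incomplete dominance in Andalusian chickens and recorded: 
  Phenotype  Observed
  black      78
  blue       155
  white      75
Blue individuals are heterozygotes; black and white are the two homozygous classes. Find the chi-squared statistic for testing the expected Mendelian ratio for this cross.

With incomplete dominance, a heterozygote × heterozygote cross gives a 1:2:1 phenotypic ratio.
Under the 1:2:1 hypothesis (Σ ratio = 4, N = 308):
  black: 308 × 1/4 = 77
  blue: 308 × 2/4 = 154
  white: 308 × 1/4 = 77
χ² = Σ (O − E)² / E
  black: (78 − 77)² / 77 = 0.0130
  blue: (155 − 154)² / 154 = 0.0065
  white: (75 − 77)² / 77 = 0.0519
χ² = 0.0130 + 0.0065 + 0.0519 = 0.0714 ≈ 0.071

0.071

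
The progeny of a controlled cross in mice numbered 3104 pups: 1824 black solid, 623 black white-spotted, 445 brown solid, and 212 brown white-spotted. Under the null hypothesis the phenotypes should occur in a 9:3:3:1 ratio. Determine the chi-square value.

The 9:3:3:1 ratio has 16 parts, so with N = 3104 the expected counts are:
  black solid: 3104 × 9/16 = 1746
  black white-spotted: 3104 × 3/16 = 582
  brown solid: 3104 × 3/16 = 582
  brown white-spotted: 3104 × 1/16 = 194
χ² = Σ (O − E)² / E
  black solid: (1824 − 1746)² / 1746 = 3.4845
  black white-spotted: (623 − 582)² / 582 = 2.8883
  brown solid: (445 − 582)² / 582 = 32.2491
  brown white-spotted: (212 − 194)² / 194 = 1.6701
χ² = 3.4845 + 2.8883 + 32.2491 + 1.6701 = 40.292

40.292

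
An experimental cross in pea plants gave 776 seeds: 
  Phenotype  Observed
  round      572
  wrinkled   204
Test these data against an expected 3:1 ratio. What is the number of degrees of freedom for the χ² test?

1

A goodness-of-fit test with 2 phenotype classes has df = 2 − 1 = 1.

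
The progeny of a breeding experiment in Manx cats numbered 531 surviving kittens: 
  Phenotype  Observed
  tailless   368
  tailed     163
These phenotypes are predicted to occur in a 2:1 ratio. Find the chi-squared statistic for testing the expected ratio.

1.661

Expected counts for N = 531 under a 2:1 ratio (total parts = 3):
  tailless: 531 × 2/3 = 354
  tailed: 531 × 1/3 = 177
χ² = Σ (O − E)² / E
  tailless: (368 − 354)² / 354 = 0.5537
  tailed: (163 − 177)² / 177 = 1.1073
χ² = 0.5537 + 1.1073 = 1.661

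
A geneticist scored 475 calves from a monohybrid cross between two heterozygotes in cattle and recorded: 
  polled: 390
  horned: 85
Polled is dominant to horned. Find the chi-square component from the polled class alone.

For a monohybrid cross between heterozygotes with complete dominance, the expected phenotypic ratio is 3:1.
Total ratio parts = 4. Expected numbers out of 475:
  polled: 475 × 3/4 = 356.25
  horned: 475 × 1/4 = 118.75
Contribution of polled: (390 − 356.25)² / 356.25 = 3.1974

3.197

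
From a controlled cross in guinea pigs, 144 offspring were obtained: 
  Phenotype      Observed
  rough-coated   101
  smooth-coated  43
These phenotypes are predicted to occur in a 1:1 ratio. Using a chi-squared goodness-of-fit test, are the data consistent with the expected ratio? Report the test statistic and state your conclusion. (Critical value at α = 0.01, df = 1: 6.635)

Total ratio parts = 2. Expected numbers out of 144:
  rough-coated: 144 × 1/2 = 72
  smooth-coated: 144 × 1/2 = 72
χ² = Σ (O − E)² / E
  rough-coated: (101 − 72)² / 72 = 11.6806
  smooth-coated: (43 − 72)² / 72 = 11.6806
χ² = 11.6806 + 11.6806 = 23.3612 ≈ 23.361
Degrees of freedom = 2 − 1 = 1; critical value at α = 0.01 is 6.635.
Since 23.361 > 6.635, we reject the null hypothesis — the data do not fit the 1:1 ratio.

23.361; not consistent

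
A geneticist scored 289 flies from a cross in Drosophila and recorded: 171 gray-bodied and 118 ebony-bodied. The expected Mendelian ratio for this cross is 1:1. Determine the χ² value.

The 1:1 ratio has 2 parts, so with N = 289 the expected counts are:
  gray-bodied: 289 × 1/2 = 144.5
  ebony-bodied: 289 × 1/2 = 144.5
χ² = Σ (O − E)² / E
  gray-bodied: (171 − 144.5)² / 144.5 = 4.8599
  ebony-bodied: (118 − 144.5)² / 144.5 = 4.8599
χ² = 4.8599 + 4.8599 = 9.7198 ≈ 9.720

9.720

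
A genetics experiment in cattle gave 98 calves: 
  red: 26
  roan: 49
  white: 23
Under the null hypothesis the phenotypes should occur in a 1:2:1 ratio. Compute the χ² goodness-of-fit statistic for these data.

0.184

Total ratio parts = 4. Expected numbers out of 98:
  red: 98 × 1/4 = 24.5
  roan: 98 × 2/4 = 49
  white: 98 × 1/4 = 24.5
χ² = Σ (O − E)² / E
  red: (26 − 24.5)² / 24.5 = 0.0918
  roan: (49 − 49)² / 49 = 0.0000
  white: (23 − 24.5)² / 24.5 = 0.0918
χ² = 0.0918 + 0.0000 + 0.0918 = 0.1836 ≈ 0.184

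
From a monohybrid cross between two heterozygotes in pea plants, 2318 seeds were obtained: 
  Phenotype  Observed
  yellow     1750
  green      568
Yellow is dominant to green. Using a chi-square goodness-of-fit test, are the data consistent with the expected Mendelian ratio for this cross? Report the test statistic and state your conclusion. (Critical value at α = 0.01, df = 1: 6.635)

0.304; consistent

For a monohybrid cross between heterozygotes with complete dominance, the expected phenotypic ratio is 3:1.
Under the 3:1 hypothesis (Σ ratio = 4, N = 2318):
  yellow: 2318 × 3/4 = 1738.5
  green: 2318 × 1/4 = 579.5
χ² = Σ (O − E)² / E
  yellow: (1750 − 1738.5)² / 1738.5 = 0.0761
  green: (568 − 579.5)² / 579.5 = 0.2282
χ² = 0.0761 + 0.2282 = 0.3043 ≈ 0.304
Degrees of freedom = 2 − 1 = 1; critical value at α = 0.01 is 6.635.
Since 0.304 < 6.635, we fail to reject the null hypothesis — the data are consistent with the 3:1 ratio.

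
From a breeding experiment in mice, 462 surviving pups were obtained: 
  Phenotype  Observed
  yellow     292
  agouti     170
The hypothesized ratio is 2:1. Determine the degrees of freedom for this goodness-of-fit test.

A goodness-of-fit test with 2 phenotype classes has df = 2 − 1 = 1.

1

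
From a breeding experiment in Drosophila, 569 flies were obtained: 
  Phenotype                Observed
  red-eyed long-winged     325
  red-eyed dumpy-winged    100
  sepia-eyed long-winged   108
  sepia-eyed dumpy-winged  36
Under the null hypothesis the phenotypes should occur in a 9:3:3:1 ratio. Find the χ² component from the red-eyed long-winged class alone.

Under the 9:3:3:1 hypothesis (Σ ratio = 16, N = 569):
  red-eyed long-winged: 569 × 9/16 = 320.0625
  red-eyed dumpy-winged: 569 × 3/16 = 106.6875
  sepia-eyed long-winged: 569 × 3/16 = 106.6875
  sepia-eyed dumpy-winged: 569 × 1/16 = 35.5625
Contribution of red-eyed long-winged: (325 − 320.0625)² / 320.0625 = 0.0762

0.076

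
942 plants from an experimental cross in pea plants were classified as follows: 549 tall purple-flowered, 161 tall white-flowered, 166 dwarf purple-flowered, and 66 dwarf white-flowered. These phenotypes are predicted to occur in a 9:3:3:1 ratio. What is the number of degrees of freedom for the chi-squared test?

3

A goodness-of-fit test with 4 phenotype classes has df = 4 − 1 = 3.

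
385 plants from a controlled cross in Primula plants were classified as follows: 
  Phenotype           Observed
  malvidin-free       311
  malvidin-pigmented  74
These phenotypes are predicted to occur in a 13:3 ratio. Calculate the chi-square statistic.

Expected counts for N = 385 under a 13:3 ratio (total parts = 16):
  malvidin-free: 385 × 13/16 = 312.8125
  malvidin-pigmented: 385 × 3/16 = 72.1875
χ² = Σ (O − E)² / E
  malvidin-free: (311 − 312.8125)² / 312.8125 = 0.0105
  malvidin-pigmented: (74 − 72.1875)² / 72.1875 = 0.0455
χ² = 0.0105 + 0.0455 = 0.056

0.056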